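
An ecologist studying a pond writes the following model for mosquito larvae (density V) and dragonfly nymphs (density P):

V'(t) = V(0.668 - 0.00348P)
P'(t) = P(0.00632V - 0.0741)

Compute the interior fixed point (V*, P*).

Set dP/dt = 0 with P > 0: 0.00632V - 0.0741 = 0, so V* = 0.0741/0.00632 = 11.7.
Set dV/dt = 0 with V > 0: 0.668 - 0.00348P = 0, so P* = 0.668/0.00348 = 192.

V* ≈ 11.7, P* ≈ 192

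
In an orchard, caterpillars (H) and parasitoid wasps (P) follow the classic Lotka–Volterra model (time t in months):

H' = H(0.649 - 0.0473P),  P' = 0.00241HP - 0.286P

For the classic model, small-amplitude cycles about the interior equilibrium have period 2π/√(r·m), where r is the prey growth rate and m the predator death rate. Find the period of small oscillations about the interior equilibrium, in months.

Here r = 0.649 and m = 0.286, so r·m = 0.186.
ω = √0.186 = 0.431 per month, hence T = 2π/ω ≈ 14.6 months.

T ≈ 14.6 months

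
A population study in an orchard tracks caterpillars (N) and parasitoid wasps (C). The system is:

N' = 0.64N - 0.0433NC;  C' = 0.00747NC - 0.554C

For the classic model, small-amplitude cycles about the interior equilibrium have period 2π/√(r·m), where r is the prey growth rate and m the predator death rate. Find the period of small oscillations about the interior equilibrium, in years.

Here r = 0.64 and m = 0.554, so r·m = 0.355.
ω = √0.355 = 0.595 per year, hence T = 2π/ω ≈ 10.6 years.

T ≈ 10.6 years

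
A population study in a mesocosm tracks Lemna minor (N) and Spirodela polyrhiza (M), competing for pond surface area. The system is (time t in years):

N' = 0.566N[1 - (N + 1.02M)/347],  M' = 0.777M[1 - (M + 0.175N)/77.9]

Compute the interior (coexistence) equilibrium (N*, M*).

N* ≈ 326, M* ≈ 20.9

Setting both brackets to zero gives the nullclines N + 1.02M = 347 and 0.175N + M = 77.9.
Substituting M = 77.9 - 0.175N into the first: N(1 - 1.02·0.175) = 347 - 1.02·77.9.
So N* = 268/0.822 = 326, and then M* = 77.9 - 0.175·326 = 20.9.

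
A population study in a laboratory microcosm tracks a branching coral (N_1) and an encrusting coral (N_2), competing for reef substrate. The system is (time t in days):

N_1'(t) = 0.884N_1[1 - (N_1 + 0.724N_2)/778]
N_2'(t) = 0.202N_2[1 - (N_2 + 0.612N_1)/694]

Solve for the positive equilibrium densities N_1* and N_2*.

Setting both brackets to zero gives the nullclines N_1 + 0.724N_2 = 778 and 0.612N_1 + N_2 = 694.
Substituting N_2 = 694 - 0.612N_1 into the first: N_1(1 - 0.724·0.612) = 778 - 0.724·694.
So N_1* = 276/0.557 = 495, and then N_2* = 694 - 0.612·495 = 391.

N_1* ≈ 495, N_2* ≈ 391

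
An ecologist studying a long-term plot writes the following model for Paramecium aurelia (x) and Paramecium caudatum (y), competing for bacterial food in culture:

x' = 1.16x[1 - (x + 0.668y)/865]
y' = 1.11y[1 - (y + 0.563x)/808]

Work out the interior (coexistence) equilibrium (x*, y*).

Setting both brackets to zero gives the nullclines x + 0.668y = 865 and 0.563x + y = 808.
Substituting y = 808 - 0.563x into the first: x(1 - 0.668·0.563) = 865 - 0.668·808.
So x* = 325/0.624 = 521, and then y* = 808 - 0.563·521 = 515.

x* ≈ 521, y* ≈ 515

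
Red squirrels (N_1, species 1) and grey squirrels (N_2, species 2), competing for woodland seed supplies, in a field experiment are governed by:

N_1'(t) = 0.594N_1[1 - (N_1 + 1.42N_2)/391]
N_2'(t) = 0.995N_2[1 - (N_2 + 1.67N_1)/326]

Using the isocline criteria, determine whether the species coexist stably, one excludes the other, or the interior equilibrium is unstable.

unstable coexistence (outcome depends on initial conditions)

Compare the nullcline intercepts: K1/α12 = 391/1.42 = 275 < K2 = 326; K2/α21 = 326/1.67 = 195 < K1 = 391.
Since both are reversed, neither can invade when rare; the interior point is a saddle.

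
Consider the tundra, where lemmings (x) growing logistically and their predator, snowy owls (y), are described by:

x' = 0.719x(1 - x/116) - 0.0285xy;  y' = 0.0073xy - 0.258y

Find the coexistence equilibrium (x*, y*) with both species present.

x* ≈ 35.3, y* ≈ 17.5

From dy/dt = 0 with y > 0: 0.0073x* = 0.258, so x* = 35.3.
Substitute into dx/dt = 0: 0.719(1 - 35.3/116) = 0.0285y*.
The bracket is 0.695, giving y* = 0.5/0.0285 = 17.5.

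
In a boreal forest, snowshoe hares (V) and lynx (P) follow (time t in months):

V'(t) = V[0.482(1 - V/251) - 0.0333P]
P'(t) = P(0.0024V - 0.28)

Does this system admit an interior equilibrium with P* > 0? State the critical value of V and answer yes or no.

The predator equation gives dP/dt > 0 only when V > 0.28/0.0024 = 117.
Without the predator, V → K = 251. Since 251 > 117, the predator can invade and persist.

Threshold V = 117; K > 117, so yes, the predator persists.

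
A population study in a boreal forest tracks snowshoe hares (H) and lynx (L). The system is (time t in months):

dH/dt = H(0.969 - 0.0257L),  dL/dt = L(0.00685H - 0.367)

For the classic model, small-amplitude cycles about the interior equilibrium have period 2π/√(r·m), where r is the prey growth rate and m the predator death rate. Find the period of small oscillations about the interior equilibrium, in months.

T ≈ 10.5 months

Here r = 0.969 and m = 0.367, so r·m = 0.356.
ω = √0.356 = 0.596 per month, hence T = 2π/ω ≈ 10.5 months.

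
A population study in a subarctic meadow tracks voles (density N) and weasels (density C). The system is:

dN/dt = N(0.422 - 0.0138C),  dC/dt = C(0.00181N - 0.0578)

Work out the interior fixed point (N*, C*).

Set dC/dt = 0 with C > 0: 0.00181N - 0.0578 = 0, so N* = 0.0578/0.00181 = 31.9.
Set dN/dt = 0 with N > 0: 0.422 - 0.0138C = 0, so C* = 0.422/0.0138 = 30.6.

N* ≈ 31.9, C* ≈ 30.6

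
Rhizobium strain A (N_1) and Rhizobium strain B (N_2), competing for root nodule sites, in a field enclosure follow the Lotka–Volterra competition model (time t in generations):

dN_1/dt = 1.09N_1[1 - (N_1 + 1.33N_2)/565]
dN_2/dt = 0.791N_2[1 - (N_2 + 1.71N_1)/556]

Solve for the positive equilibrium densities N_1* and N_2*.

N_1* ≈ 137, N_2* ≈ 322

Setting both brackets to zero gives the nullclines N_1 + 1.33N_2 = 565 and 1.71N_1 + N_2 = 556.
Substituting N_2 = 556 - 1.71N_1 into the first: N_1(1 - 1.33·1.71) = 565 - 1.33·556.
So N_1* = -174/-1.27 = 137, and then N_2* = 556 - 1.71·137 = 322.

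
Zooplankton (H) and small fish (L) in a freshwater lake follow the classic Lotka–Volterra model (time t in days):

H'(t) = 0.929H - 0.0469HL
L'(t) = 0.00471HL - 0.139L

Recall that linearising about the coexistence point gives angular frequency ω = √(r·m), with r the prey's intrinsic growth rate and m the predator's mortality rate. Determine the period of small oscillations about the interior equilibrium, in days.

Here r = 0.929 and m = 0.139, so r·m = 0.129.
ω = √0.129 = 0.359 per day, hence T = 2π/ω ≈ 17.5 days.

T ≈ 17.5 days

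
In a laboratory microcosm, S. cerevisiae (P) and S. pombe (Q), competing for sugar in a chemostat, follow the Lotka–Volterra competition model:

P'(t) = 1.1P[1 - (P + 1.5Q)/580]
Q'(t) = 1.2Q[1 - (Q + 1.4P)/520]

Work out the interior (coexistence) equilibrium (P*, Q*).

P* ≈ 182, Q* ≈ 265

Setting both brackets to zero gives the nullclines P + 1.5Q = 580 and 1.4P + Q = 520.
Substituting Q = 520 - 1.4P into the first: P(1 - 1.5·1.4) = 580 - 1.5·520.
So P* = -200/-1.1 = 182, and then Q* = 520 - 1.4·182 = 265.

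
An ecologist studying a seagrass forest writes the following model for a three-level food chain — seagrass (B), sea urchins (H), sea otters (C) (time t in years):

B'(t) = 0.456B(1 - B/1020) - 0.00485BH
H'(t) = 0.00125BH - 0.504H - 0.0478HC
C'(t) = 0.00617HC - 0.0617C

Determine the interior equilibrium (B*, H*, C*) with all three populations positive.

B* ≈ 912, H* ≈ 10, C* ≈ 13.3

From dC/dt = 0: 0.00617H* = 0.0617, so H* = 10.
From dB/dt = 0: 0.456(1 - B*/1020) = 0.00485·10, giving B* = 1020·(1 - 0.106) = 912.
From dH/dt = 0: 0.00125·912 - 0.504 = 0.0478C*, so C* = 0.635/0.0478 = 13.3.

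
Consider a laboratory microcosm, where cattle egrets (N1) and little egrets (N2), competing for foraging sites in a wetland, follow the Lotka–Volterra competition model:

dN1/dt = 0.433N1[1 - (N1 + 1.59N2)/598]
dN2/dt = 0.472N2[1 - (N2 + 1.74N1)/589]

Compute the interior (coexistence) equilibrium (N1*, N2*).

Setting both brackets to zero gives the nullclines N1 + 1.59N2 = 598 and 1.74N1 + N2 = 589.
Substituting N2 = 589 - 1.74N1 into the first: N1(1 - 1.59·1.74) = 598 - 1.59·589.
So N1* = -339/-1.77 = 192, and then N2* = 589 - 1.74·192 = 256.

N1* ≈ 192, N2* ≈ 256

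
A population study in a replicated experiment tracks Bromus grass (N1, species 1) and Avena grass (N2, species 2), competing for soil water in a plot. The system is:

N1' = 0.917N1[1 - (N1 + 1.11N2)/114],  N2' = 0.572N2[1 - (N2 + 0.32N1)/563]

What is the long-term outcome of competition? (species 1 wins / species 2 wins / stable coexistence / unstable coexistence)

species 2 excludes species 1

Compare the nullcline intercepts: K1/α12 = 114/1.11 = 103 < K2 = 563; K2/α21 = 563/0.32 = 1760 > K1 = 114.
Since the inequalities point opposite ways, species 2 can invade but species 1 cannot.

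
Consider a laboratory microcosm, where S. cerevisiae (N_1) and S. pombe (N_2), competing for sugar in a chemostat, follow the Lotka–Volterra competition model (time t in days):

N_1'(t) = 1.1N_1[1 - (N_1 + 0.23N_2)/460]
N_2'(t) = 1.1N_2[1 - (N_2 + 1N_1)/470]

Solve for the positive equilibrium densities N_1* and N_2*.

Setting both brackets to zero gives the nullclines N_1 + 0.23N_2 = 460 and 1N_1 + N_2 = 470.
Substituting N_2 = 470 - 1N_1 into the first: N_1(1 - 0.23·1) = 460 - 0.23·470.
So N_1* = 352/0.77 = 457, and then N_2* = 470 - 1·457 = 13.

N_1* ≈ 457, N_2* ≈ 13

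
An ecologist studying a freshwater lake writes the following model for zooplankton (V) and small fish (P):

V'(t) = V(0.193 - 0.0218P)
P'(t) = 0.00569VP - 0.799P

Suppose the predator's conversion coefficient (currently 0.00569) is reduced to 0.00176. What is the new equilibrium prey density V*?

At the interior fixed point, setting dP/dt = 0 with P > 0 fixes V* = (predator death rate)/(VP coefficient) — independent of the other coefficients.
With the change, V* = 0.799/0.00176 = 454; it rises from 140.

V* ≈ 454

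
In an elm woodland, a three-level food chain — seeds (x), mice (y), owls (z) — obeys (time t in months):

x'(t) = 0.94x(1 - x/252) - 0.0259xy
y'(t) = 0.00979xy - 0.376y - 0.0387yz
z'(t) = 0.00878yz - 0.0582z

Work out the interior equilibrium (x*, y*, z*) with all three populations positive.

From dz/dt = 0: 0.00878y* = 0.0582, so y* = 6.63.
From dx/dt = 0: 0.94(1 - x*/252) = 0.0259·6.63, giving x* = 252·(1 - 0.183) = 206.
From dy/dt = 0: 0.00979·206 - 0.376 = 0.0387z*, so z* = 1.64/0.0387 = 42.4.

x* ≈ 206, y* ≈ 6.63, z* ≈ 42.4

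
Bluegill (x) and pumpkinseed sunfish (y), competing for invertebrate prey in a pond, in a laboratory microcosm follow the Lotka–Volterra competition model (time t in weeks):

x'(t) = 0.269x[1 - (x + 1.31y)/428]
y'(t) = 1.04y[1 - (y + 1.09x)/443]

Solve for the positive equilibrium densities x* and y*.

x* ≈ 356, y* ≈ 55

Setting both brackets to zero gives the nullclines x + 1.31y = 428 and 1.09x + y = 443.
Substituting y = 443 - 1.09x into the first: x(1 - 1.31·1.09) = 428 - 1.31·443.
So x* = -152/-0.428 = 356, and then y* = 443 - 1.09·356 = 55.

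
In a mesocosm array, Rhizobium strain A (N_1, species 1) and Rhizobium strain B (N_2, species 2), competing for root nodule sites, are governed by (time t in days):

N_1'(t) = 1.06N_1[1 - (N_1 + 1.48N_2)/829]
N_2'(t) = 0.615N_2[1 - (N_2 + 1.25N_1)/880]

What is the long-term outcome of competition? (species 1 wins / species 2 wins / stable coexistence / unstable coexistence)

Compare the nullcline intercepts: K1/α12 = 829/1.48 = 560 < K2 = 880; K2/α21 = 880/1.25 = 704 < K1 = 829.
Since both are reversed, neither can invade when rare; the interior point is a saddle.

unstable coexistence (outcome depends on initial conditions)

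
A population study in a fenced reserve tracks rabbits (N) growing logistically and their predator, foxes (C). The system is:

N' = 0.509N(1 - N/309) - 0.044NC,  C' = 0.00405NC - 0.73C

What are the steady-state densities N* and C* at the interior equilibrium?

N* ≈ 180, C* ≈ 4.82

From dC/dt = 0 with C > 0: 0.00405N* = 0.73, so N* = 180.
Substitute into dN/dt = 0: 0.509(1 - 180/309) = 0.044C*.
The bracket is 0.417, giving C* = 0.212/0.044 = 4.82.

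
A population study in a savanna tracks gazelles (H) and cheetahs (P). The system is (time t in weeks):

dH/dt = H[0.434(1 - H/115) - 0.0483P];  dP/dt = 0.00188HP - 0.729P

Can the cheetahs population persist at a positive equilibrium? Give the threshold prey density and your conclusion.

The predator equation gives dP/dt > 0 only when H > 0.729/0.00188 = 388.
Without the predator, H → K = 115. Since 115 < 388, the predator cannot invade.

Threshold H = 388; K < 388, so no, the predator goes extinct.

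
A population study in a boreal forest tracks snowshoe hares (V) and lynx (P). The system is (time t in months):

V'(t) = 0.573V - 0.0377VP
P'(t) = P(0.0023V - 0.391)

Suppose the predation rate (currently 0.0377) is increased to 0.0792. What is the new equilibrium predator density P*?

At the interior fixed point, setting dV/dt = 0 with V > 0 fixes P* = (prey growth rate)/(VP coefficient) — independent of the other coefficients.
With the change, P* = 0.573/0.0792 = 7.23; it falls from 15.2.

P* ≈ 7.23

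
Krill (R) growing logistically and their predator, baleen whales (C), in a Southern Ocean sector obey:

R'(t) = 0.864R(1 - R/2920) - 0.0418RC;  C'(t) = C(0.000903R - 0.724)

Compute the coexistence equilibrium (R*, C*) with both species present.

R* ≈ 802, C* ≈ 15

From dC/dt = 0 with C > 0: 0.000903R* = 0.724, so R* = 802.
Substitute into dR/dt = 0: 0.864(1 - 802/2920) = 0.0418C*.
The bracket is 0.725, giving C* = 0.627/0.0418 = 15.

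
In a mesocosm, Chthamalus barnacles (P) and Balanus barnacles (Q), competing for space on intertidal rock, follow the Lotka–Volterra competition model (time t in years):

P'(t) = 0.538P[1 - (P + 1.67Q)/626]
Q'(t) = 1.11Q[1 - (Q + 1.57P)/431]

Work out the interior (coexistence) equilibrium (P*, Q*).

P* ≈ 57.8, Q* ≈ 340

Setting both brackets to zero gives the nullclines P + 1.67Q = 626 and 1.57P + Q = 431.
Substituting Q = 431 - 1.57P into the first: P(1 - 1.67·1.57) = 626 - 1.67·431.
So P* = -93.8/-1.62 = 57.8, and then Q* = 431 - 1.57·57.8 = 340.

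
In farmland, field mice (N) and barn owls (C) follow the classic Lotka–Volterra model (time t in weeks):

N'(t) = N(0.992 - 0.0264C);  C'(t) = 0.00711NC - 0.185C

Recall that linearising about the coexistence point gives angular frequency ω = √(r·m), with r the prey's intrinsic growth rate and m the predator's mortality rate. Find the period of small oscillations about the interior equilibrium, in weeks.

Here r = 0.992 and m = 0.185, so r·m = 0.184.
ω = √0.184 = 0.428 per week, hence T = 2π/ω ≈ 14.7 weeks.

T ≈ 14.7 weeks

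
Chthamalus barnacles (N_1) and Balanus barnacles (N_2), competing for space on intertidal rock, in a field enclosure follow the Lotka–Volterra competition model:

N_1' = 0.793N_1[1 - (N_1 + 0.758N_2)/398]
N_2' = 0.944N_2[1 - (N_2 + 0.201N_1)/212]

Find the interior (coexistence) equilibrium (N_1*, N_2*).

N_1* ≈ 280, N_2* ≈ 156

Setting both brackets to zero gives the nullclines N_1 + 0.758N_2 = 398 and 0.201N_1 + N_2 = 212.
Substituting N_2 = 212 - 0.201N_1 into the first: N_1(1 - 0.758·0.201) = 398 - 0.758·212.
So N_1* = 237/0.848 = 280, and then N_2* = 212 - 0.201·280 = 156.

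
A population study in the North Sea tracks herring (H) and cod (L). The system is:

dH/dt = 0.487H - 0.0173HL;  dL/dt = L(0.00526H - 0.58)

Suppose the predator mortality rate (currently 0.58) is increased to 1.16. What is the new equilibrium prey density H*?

At the interior fixed point, setting dL/dt = 0 with L > 0 fixes H* = (predator death rate)/(HL coefficient) — independent of the other coefficients.
With the change, H* = 1.16/0.00526 = 221; it rises from 110.

H* ≈ 221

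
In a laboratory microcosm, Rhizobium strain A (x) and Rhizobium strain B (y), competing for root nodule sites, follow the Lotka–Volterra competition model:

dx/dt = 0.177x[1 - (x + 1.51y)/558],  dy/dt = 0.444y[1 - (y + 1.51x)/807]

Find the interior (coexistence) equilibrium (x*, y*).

x* ≈ 516, y* ≈ 27.8

Setting both brackets to zero gives the nullclines x + 1.51y = 558 and 1.51x + y = 807.
Substituting y = 807 - 1.51x into the first: x(1 - 1.51·1.51) = 558 - 1.51·807.
So x* = -661/-1.28 = 516, and then y* = 807 - 1.51·516 = 27.8.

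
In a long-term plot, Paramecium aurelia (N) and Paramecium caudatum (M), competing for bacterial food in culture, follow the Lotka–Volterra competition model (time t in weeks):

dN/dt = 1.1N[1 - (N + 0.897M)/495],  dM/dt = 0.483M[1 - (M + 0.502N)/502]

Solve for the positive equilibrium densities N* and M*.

N* ≈ 81.3, M* ≈ 461

Setting both brackets to zero gives the nullclines N + 0.897M = 495 and 0.502N + M = 502.
Substituting M = 502 - 0.502N into the first: N(1 - 0.897·0.502) = 495 - 0.897·502.
So N* = 44.7/0.55 = 81.3, and then M* = 502 - 0.502·81.3 = 461.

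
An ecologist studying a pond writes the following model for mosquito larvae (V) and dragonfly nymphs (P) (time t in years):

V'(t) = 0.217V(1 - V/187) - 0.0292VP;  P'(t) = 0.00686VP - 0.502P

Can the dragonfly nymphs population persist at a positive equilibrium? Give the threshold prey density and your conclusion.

The predator equation gives dP/dt > 0 only when V > 0.502/0.00686 = 73.2.
Without the predator, V → K = 187. Since 187 > 73.2, the predator can invade and persist.

Threshold V = 73.2; K > 73.2, so yes, the predator persists.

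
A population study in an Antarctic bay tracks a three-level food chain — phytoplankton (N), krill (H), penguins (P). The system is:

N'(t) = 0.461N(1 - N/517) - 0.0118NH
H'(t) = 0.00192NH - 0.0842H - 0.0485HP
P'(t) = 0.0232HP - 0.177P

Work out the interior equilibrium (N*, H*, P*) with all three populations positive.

From dP/dt = 0: 0.0232H* = 0.177, so H* = 7.63.
From dN/dt = 0: 0.461(1 - N*/517) = 0.0118·7.63, giving N* = 517·(1 - 0.195) = 416.
From dH/dt = 0: 0.00192·416 - 0.0842 = 0.0485P*, so P* = 0.715/0.0485 = 14.7.

N* ≈ 416, H* ≈ 7.63, P* ≈ 14.7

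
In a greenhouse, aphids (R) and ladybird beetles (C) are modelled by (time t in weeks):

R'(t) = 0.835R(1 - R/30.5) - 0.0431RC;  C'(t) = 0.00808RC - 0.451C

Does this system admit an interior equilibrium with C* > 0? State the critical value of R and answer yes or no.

The predator equation gives dC/dt > 0 only when R > 0.451/0.00808 = 55.8.
Without the predator, R → K = 30.5. Since 30.5 < 55.8, the predator cannot invade.

Threshold R = 55.8; K < 55.8, so no, the predator goes extinct.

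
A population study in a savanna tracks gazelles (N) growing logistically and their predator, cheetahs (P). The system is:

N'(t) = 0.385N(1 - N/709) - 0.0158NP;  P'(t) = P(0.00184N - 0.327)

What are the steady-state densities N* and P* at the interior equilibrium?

From dP/dt = 0 with P > 0: 0.00184N* = 0.327, so N* = 178.
Substitute into dN/dt = 0: 0.385(1 - 178/709) = 0.0158P*.
The bracket is 0.749, giving P* = 0.288/0.0158 = 18.3.

N* ≈ 178, P* ≈ 18.3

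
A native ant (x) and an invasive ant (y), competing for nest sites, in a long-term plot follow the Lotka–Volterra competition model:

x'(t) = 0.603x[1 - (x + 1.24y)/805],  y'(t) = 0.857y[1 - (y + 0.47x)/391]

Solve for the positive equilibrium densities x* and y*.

Setting both brackets to zero gives the nullclines x + 1.24y = 805 and 0.47x + y = 391.
Substituting y = 391 - 0.47x into the first: x(1 - 1.24·0.47) = 805 - 1.24·391.
So x* = 320/0.417 = 767, and then y* = 391 - 0.47·767 = 30.3.

x* ≈ 767, y* ≈ 30.3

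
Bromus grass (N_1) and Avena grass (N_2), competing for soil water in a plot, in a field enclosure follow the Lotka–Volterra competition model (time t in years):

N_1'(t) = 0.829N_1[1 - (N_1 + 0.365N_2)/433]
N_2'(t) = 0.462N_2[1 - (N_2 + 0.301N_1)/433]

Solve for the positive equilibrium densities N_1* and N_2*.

Setting both brackets to zero gives the nullclines N_1 + 0.365N_2 = 433 and 0.301N_1 + N_2 = 433.
Substituting N_2 = 433 - 0.301N_1 into the first: N_1(1 - 0.365·0.301) = 433 - 0.365·433.
So N_1* = 275/0.89 = 309, and then N_2* = 433 - 0.301·309 = 340.

N_1* ≈ 309, N_2* ≈ 340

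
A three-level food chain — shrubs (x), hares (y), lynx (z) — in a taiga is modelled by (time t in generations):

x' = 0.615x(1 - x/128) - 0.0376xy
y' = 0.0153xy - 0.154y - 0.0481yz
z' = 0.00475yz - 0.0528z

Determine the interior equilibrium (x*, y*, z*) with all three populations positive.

From dz/dt = 0: 0.00475y* = 0.0528, so y* = 11.1.
From dx/dt = 0: 0.615(1 - x*/128) = 0.0376·11.1, giving x* = 128·(1 - 0.68) = 41.
From dy/dt = 0: 0.0153·41 - 0.154 = 0.0481z*, so z* = 0.473/0.0481 = 9.84.

x* ≈ 41, y* ≈ 11.1, z* ≈ 9.84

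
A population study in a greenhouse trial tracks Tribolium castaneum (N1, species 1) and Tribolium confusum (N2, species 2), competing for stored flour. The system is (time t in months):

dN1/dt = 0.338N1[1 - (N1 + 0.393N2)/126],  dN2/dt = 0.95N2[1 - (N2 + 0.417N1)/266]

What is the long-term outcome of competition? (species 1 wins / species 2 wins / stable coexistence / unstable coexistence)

Compare the nullcline intercepts: K1/α12 = 126/0.393 = 321 > K2 = 266; K2/α21 = 266/0.417 = 638 > K1 = 126.
Since both inequalities hold, each species can invade when rare, so the interior equilibrium is stable.

stable coexistence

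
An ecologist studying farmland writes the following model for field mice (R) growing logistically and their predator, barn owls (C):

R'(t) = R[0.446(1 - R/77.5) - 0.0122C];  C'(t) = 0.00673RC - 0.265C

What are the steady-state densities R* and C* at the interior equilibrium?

From dC/dt = 0 with C > 0: 0.00673R* = 0.265, so R* = 39.4.
Substitute into dR/dt = 0: 0.446(1 - 39.4/77.5) = 0.0122C*.
The bracket is 0.492, giving C* = 0.219/0.0122 = 18.

R* ≈ 39.4, C* ≈ 18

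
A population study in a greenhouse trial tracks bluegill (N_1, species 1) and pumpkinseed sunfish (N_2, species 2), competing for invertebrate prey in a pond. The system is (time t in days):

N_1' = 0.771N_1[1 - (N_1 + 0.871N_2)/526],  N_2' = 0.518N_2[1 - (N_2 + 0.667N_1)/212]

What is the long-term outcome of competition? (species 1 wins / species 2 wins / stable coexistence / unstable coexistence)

Compare the nullcline intercepts: K1/α12 = 526/0.871 = 604 > K2 = 212; K2/α21 = 212/0.667 = 318 < K1 = 526.
Since the inequalities point opposite ways, species 1 can invade but species 2 cannot.

species 1 excludes species 2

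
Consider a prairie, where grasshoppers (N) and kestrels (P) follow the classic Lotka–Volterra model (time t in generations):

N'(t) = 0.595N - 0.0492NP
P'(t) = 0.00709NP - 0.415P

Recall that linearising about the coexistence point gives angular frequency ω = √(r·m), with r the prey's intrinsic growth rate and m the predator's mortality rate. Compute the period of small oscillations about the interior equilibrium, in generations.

T ≈ 12.6 generations

Here r = 0.595 and m = 0.415, so r·m = 0.247.
ω = √0.247 = 0.497 per generation, hence T = 2π/ω ≈ 12.6 generations.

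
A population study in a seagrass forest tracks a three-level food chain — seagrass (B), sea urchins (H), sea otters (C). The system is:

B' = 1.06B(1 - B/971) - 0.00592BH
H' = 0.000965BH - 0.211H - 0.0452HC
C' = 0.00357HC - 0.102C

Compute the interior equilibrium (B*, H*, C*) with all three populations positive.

B* ≈ 816, H* ≈ 28.6, C* ≈ 12.8

From dC/dt = 0: 0.00357H* = 0.102, so H* = 28.6.
From dB/dt = 0: 1.06(1 - B*/971) = 0.00592·28.6, giving B* = 971·(1 - 0.16) = 816.
From dH/dt = 0: 0.000965·816 - 0.211 = 0.0452C*, so C* = 0.576/0.0452 = 12.8.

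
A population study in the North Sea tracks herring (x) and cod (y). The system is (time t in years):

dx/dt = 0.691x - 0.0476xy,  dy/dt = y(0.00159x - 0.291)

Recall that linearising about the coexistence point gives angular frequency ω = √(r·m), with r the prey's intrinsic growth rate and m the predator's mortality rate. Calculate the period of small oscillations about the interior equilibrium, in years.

Here r = 0.691 and m = 0.291, so r·m = 0.201.
ω = √0.201 = 0.448 per year, hence T = 2π/ω ≈ 14 years.

T ≈ 14 years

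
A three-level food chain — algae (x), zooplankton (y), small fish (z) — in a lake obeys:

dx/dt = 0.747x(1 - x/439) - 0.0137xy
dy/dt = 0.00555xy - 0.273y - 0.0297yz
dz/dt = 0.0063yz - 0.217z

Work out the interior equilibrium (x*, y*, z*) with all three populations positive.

From dz/dt = 0: 0.0063y* = 0.217, so y* = 34.4.
From dx/dt = 0: 0.747(1 - x*/439) = 0.0137·34.4, giving x* = 439·(1 - 0.632) = 162.
From dy/dt = 0: 0.00555·162 - 0.273 = 0.0297z*, so z* = 0.624/0.0297 = 21.

x* ≈ 162, y* ≈ 34.4, z* ≈ 21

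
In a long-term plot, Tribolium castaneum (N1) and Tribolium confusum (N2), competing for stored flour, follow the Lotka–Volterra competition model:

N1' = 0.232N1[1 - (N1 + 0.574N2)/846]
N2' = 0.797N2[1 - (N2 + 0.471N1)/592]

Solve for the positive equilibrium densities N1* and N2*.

N1* ≈ 694, N2* ≈ 265

Setting both brackets to zero gives the nullclines N1 + 0.574N2 = 846 and 0.471N1 + N2 = 592.
Substituting N2 = 592 - 0.471N1 into the first: N1(1 - 0.574·0.471) = 846 - 0.574·592.
So N1* = 506/0.73 = 694, and then N2* = 592 - 0.471·694 = 265.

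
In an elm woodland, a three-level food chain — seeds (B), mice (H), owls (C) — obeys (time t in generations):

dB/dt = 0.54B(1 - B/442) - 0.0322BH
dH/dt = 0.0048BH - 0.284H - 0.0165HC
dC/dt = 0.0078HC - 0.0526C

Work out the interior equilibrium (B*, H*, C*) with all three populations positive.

B* ≈ 264, H* ≈ 6.74, C* ≈ 59.7

From dC/dt = 0: 0.0078H* = 0.0526, so H* = 6.74.
From dB/dt = 0: 0.54(1 - B*/442) = 0.0322·6.74, giving B* = 442·(1 - 0.402) = 264.
From dH/dt = 0: 0.0048·264 - 0.284 = 0.0165C*, so C* = 0.984/0.0165 = 59.7.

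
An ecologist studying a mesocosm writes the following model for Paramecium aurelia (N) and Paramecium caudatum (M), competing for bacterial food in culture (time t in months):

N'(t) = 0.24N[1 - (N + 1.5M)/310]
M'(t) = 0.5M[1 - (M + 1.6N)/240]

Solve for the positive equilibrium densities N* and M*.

Setting both brackets to zero gives the nullclines N + 1.5M = 310 and 1.6N + M = 240.
Substituting M = 240 - 1.6N into the first: N(1 - 1.5·1.6) = 310 - 1.5·240.
So N* = -50/-1.4 = 35.7, and then M* = 240 - 1.6·35.7 = 183.

N* ≈ 35.7, M* ≈ 183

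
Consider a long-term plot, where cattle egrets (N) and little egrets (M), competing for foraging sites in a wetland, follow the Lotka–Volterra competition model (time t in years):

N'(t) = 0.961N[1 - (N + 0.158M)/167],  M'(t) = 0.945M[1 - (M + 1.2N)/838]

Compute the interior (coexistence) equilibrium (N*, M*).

N* ≈ 42.7, M* ≈ 787

Setting both brackets to zero gives the nullclines N + 0.158M = 167 and 1.2N + M = 838.
Substituting M = 838 - 1.2N into the first: N(1 - 0.158·1.2) = 167 - 0.158·838.
So N* = 34.6/0.81 = 42.7, and then M* = 838 - 1.2·42.7 = 787.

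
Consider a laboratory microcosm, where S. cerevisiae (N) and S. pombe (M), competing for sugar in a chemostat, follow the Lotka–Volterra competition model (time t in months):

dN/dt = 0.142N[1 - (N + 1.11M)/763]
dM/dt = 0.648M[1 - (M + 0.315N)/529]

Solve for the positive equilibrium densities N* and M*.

Setting both brackets to zero gives the nullclines N + 1.11M = 763 and 0.315N + M = 529.
Substituting M = 529 - 0.315N into the first: N(1 - 1.11·0.315) = 763 - 1.11·529.
So N* = 176/0.65 = 270, and then M* = 529 - 0.315·270 = 444.

N* ≈ 270, M* ≈ 444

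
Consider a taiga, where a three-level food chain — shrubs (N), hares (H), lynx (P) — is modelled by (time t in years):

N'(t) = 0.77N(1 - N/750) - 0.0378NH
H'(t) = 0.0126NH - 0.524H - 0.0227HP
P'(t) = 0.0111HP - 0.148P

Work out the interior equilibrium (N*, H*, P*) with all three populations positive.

From dP/dt = 0: 0.0111H* = 0.148, so H* = 13.3.
From dN/dt = 0: 0.77(1 - N*/750) = 0.0378·13.3, giving N* = 750·(1 - 0.655) = 259.
From dH/dt = 0: 0.0126·259 - 0.524 = 0.0227P*, so P* = 2.74/0.0227 = 121.

N* ≈ 259, H* ≈ 13.3, P* ≈ 121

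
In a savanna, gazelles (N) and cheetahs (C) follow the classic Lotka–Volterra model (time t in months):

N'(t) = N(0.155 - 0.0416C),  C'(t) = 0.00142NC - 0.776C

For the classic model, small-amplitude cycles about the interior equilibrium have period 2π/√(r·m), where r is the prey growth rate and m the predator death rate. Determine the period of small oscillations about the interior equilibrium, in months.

Here r = 0.155 and m = 0.776, so r·m = 0.12.
ω = √0.12 = 0.347 per month, hence T = 2π/ω ≈ 18.1 months.

T ≈ 18.1 months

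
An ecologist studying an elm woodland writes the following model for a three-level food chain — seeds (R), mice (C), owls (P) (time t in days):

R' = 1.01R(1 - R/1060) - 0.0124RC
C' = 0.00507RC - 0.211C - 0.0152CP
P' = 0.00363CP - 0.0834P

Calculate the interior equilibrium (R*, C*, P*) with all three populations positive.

From dP/dt = 0: 0.00363C* = 0.0834, so C* = 23.
From dR/dt = 0: 1.01(1 - R*/1060) = 0.0124·23, giving R* = 1060·(1 - 0.282) = 761.
From dC/dt = 0: 0.00507·761 - 0.211 = 0.0152P*, so P* = 3.65/0.0152 = 240.

R* ≈ 761, C* ≈ 23, P* ≈ 240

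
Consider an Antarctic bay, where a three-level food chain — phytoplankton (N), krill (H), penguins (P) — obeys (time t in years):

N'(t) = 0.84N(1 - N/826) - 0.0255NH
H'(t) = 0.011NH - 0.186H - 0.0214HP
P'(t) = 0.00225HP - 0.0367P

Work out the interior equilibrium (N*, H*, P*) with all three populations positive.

From dP/dt = 0: 0.00225H* = 0.0367, so H* = 16.3.
From dN/dt = 0: 0.84(1 - N*/826) = 0.0255·16.3, giving N* = 826·(1 - 0.495) = 417.
From dH/dt = 0: 0.011·417 - 0.186 = 0.0214P*, so P* = 4.4/0.0214 = 206.

N* ≈ 417, H* ≈ 16.3, P* ≈ 206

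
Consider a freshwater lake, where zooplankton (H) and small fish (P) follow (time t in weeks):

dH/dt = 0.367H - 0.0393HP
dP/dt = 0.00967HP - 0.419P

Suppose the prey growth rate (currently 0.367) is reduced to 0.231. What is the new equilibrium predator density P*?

At the interior fixed point, setting dH/dt = 0 with H > 0 fixes P* = (prey growth rate)/(HP coefficient) — independent of the other coefficients.
With the change, P* = 0.231/0.0393 = 5.88; it falls from 9.34.

P* ≈ 5.88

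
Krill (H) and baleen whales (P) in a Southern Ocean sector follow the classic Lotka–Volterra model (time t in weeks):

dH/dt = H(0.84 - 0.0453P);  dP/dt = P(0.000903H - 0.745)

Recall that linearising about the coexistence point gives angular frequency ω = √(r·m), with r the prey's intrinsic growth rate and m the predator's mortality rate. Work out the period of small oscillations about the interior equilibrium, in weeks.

Here r = 0.84 and m = 0.745, so r·m = 0.626.
ω = √0.626 = 0.791 per week, hence T = 2π/ω ≈ 7.94 weeks.

T ≈ 7.94 weeks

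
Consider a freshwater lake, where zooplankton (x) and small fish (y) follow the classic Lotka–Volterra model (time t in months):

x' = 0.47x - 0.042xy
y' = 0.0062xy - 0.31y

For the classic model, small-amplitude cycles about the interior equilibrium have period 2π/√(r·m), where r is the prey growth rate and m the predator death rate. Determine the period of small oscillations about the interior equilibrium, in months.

T ≈ 16.5 months

Here r = 0.47 and m = 0.31, so r·m = 0.146.
ω = √0.146 = 0.382 per month, hence T = 2π/ω ≈ 16.5 months.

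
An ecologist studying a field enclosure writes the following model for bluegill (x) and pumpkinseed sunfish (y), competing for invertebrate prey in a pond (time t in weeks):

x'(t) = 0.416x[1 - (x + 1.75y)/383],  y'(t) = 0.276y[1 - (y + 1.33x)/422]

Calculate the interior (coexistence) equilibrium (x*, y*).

x* ≈ 268, y* ≈ 65.8

Setting both brackets to zero gives the nullclines x + 1.75y = 383 and 1.33x + y = 422.
Substituting y = 422 - 1.33x into the first: x(1 - 1.75·1.33) = 383 - 1.75·422.
So x* = -356/-1.33 = 268, and then y* = 422 - 1.33·268 = 65.8.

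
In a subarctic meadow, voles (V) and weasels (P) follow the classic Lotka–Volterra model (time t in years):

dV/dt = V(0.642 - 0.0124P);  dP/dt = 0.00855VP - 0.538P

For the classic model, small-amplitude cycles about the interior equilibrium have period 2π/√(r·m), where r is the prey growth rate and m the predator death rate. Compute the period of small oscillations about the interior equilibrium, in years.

T ≈ 10.7 years

Here r = 0.642 and m = 0.538, so r·m = 0.345.
ω = √0.345 = 0.588 per year, hence T = 2π/ω ≈ 10.7 years.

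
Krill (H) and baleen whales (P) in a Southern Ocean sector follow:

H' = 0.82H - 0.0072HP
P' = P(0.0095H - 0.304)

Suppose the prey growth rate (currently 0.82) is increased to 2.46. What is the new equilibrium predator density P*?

P* ≈ 342

At the interior fixed point, setting dH/dt = 0 with H > 0 fixes P* = (prey growth rate)/(HP coefficient) — independent of the other coefficients.
With the change, P* = 2.46/0.0072 = 342; it rises from 114.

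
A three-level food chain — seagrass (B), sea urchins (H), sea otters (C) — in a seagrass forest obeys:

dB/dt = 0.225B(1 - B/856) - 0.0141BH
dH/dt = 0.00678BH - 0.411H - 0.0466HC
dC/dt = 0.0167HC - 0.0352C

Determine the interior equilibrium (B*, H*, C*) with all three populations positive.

From dC/dt = 0: 0.0167H* = 0.0352, so H* = 2.11.
From dB/dt = 0: 0.225(1 - B*/856) = 0.0141·2.11, giving B* = 856·(1 - 0.132) = 743.
From dH/dt = 0: 0.00678·743 - 0.411 = 0.0466C*, so C* = 4.63/0.0466 = 99.3.

B* ≈ 743, H* ≈ 2.11, C* ≈ 99.3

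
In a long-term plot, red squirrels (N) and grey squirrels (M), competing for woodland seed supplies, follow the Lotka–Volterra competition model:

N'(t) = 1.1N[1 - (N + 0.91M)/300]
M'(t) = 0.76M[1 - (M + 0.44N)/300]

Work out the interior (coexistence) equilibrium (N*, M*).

Setting both brackets to zero gives the nullclines N + 0.91M = 300 and 0.44N + M = 300.
Substituting M = 300 - 0.44N into the first: N(1 - 0.91·0.44) = 300 - 0.91·300.
So N* = 27/0.6 = 45, and then M* = 300 - 0.44·45 = 280.

N* ≈ 45, M* ≈ 280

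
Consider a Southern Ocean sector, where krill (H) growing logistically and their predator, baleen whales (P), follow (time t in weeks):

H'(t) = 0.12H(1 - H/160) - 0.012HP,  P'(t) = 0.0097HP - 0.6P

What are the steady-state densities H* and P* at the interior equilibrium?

From dP/dt = 0 with P > 0: 0.0097H* = 0.6, so H* = 61.9.
Substitute into dH/dt = 0: 0.12(1 - 61.9/160) = 0.012P*.
The bracket is 0.613, giving P* = 0.0736/0.012 = 6.13.

H* ≈ 61.9, P* ≈ 6.13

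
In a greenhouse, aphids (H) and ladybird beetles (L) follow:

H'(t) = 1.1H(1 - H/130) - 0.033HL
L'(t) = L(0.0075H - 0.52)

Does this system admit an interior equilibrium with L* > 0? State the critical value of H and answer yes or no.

The predator equation gives dL/dt > 0 only when H > 0.52/0.0075 = 69.3.
Without the predator, H → K = 130. Since 130 > 69.3, the predator can invade and persist.

Threshold H = 69.3; K > 69.3, so yes, the predator persists.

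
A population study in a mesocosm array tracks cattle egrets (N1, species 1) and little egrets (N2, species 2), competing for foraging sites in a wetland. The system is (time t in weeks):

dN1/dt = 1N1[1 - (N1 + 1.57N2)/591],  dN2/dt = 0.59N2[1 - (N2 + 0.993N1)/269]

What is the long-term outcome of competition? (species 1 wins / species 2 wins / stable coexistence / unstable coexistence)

Compare the nullcline intercepts: K1/α12 = 591/1.57 = 376 > K2 = 269; K2/α21 = 269/0.993 = 271 < K1 = 591.
Since the inequalities point opposite ways, species 1 can invade but species 2 cannot.

species 1 excludes species 2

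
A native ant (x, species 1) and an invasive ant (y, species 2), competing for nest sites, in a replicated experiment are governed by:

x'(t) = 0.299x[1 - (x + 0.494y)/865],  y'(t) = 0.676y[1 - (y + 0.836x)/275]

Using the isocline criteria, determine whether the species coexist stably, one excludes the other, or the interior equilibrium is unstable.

species 1 excludes species 2

Compare the nullcline intercepts: K1/α12 = 865/0.494 = 1750 > K2 = 275; K2/α21 = 275/0.836 = 329 < K1 = 865.
Since the inequalities point opposite ways, species 1 can invade but species 2 cannot.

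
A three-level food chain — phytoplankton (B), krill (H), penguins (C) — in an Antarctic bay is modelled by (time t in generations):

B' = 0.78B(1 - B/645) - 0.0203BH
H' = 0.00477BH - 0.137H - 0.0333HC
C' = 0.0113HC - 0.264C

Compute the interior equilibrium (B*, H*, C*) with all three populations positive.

B* ≈ 253, H* ≈ 23.4, C* ≈ 32.1

From dC/dt = 0: 0.0113H* = 0.264, so H* = 23.4.
From dB/dt = 0: 0.78(1 - B*/645) = 0.0203·23.4, giving B* = 645·(1 - 0.608) = 253.
From dH/dt = 0: 0.00477·253 - 0.137 = 0.0333C*, so C* = 1.07/0.0333 = 32.1.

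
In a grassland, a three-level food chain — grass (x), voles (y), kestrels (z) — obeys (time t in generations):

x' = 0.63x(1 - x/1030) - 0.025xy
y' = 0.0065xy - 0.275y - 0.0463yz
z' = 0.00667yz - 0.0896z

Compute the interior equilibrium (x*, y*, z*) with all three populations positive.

From dz/dt = 0: 0.00667y* = 0.0896, so y* = 13.4.
From dx/dt = 0: 0.63(1 - x*/1030) = 0.025·13.4, giving x* = 1030·(1 - 0.533) = 481.
From dy/dt = 0: 0.0065·481 - 0.275 = 0.0463z*, so z* = 2.85/0.0463 = 61.6.

x* ≈ 481, y* ≈ 13.4, z* ≈ 61.6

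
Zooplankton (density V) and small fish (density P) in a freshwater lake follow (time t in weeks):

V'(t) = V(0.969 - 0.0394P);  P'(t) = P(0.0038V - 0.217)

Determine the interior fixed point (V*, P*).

Set dP/dt = 0 with P > 0: 0.0038V - 0.217 = 0, so V* = 0.217/0.0038 = 57.1.
Set dV/dt = 0 with V > 0: 0.969 - 0.0394P = 0, so P* = 0.969/0.0394 = 24.6.

V* ≈ 57.1, P* ≈ 24.6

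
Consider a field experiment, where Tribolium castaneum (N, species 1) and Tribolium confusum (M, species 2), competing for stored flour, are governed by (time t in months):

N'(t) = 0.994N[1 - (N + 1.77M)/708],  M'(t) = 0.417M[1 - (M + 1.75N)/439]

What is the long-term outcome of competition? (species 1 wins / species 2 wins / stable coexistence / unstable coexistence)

Compare the nullcline intercepts: K1/α12 = 708/1.77 = 400 < K2 = 439; K2/α21 = 439/1.75 = 251 < K1 = 708.
Since both are reversed, neither can invade when rare; the interior point is a saddle.

unstable coexistence (outcome depends on initial conditions)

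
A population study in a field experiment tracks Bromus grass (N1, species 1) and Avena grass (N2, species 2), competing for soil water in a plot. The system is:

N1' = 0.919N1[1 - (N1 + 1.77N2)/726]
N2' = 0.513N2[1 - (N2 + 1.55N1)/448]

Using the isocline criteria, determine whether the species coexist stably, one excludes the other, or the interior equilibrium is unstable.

unstable coexistence (outcome depends on initial conditions)

Compare the nullcline intercepts: K1/α12 = 726/1.77 = 410 < K2 = 448; K2/α21 = 448/1.55 = 289 < K1 = 726.
Since both are reversed, neither can invade when rare; the interior point is a saddle.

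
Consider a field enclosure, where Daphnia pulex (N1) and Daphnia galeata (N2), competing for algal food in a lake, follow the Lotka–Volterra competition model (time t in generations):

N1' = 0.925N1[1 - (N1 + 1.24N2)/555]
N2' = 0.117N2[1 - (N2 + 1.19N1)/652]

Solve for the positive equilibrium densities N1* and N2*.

N1* ≈ 533, N2* ≈ 17.8

Setting both brackets to zero gives the nullclines N1 + 1.24N2 = 555 and 1.19N1 + N2 = 652.
Substituting N2 = 652 - 1.19N1 into the first: N1(1 - 1.24·1.19) = 555 - 1.24·652.
So N1* = -253/-0.476 = 533, and then N2* = 652 - 1.19·533 = 17.8.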